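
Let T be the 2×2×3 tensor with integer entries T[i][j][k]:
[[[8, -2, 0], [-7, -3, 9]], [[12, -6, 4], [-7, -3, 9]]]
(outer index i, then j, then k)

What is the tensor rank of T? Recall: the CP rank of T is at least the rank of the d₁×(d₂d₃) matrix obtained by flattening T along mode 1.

3

Lower bound: in the mode-3 unfolding of T (rows indexed by k, columns by (i,j)) the 3×3 minor on rows k ∈ {0, 1, 2}, columns (i,j) ∈ {(0,0), (0,1), (1,0)} is det [[8, -7, 12], [-2, -3, -6], [0, 9, 4]] = 64 ≠ 0, so that unfolding has rank ≥ 3 and hence rank(T) ≥ 3 (CP rank is at least every unfolding rank, though it can be larger).
Upper bound: T is a sum of 3 rank-1 terms, T = (1, 1) ⊗ (0, 1) ⊗ (1, 1, 1) + (1, 1) ⊗ (1, -2) ⊗ (4, 2, -4) + (1, 2) ⊗ (1, 0) ⊗ (4, -4, 4) (one valid choice — decompositions are not unique — normalised so each a, b is primitive with positive first nonzero entry; check it by expanding all entries), so rank(T) ≤ 3.
These bounds meet, so rank(T) = 3.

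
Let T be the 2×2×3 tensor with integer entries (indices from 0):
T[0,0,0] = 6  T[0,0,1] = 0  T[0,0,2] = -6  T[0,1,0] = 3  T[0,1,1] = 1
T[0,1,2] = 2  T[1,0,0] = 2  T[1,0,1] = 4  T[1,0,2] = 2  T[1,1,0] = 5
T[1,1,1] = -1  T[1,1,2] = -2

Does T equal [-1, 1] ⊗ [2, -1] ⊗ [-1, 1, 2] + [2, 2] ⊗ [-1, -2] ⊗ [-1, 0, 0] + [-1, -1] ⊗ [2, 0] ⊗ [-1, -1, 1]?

Yes

Reconstruct entrywise from the claimed factors. For example, T[0,0,1] = 0 and Σₗ aₗ[0]bₗ[0]cₗ[1] = (-1)·(2)·(1) + (2)·(-1)·(0) + (-1)·(2)·(-1) = 0; checking all 12 entries, every one matches. The claim holds.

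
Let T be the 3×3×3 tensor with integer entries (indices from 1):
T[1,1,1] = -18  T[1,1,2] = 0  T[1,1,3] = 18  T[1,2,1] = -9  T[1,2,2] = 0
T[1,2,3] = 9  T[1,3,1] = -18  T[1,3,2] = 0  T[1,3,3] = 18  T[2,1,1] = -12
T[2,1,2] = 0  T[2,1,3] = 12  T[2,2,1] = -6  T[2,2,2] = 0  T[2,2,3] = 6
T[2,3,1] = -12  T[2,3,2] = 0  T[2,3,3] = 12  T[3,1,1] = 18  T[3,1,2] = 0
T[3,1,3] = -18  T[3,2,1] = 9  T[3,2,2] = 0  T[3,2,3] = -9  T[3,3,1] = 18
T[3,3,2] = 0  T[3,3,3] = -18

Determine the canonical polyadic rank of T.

1

Lower bound: T ≠ 0 (e.g. T[1,1,1] = -18), so rank(T) ≥ 1.
Upper bound: if T = a ⊗ b ⊗ c then every fibre of T is a multiple of the corresponding factor, so read the factors off the fibres through the nonzero entry T[1,1,1] = -18.
The mode-1 fibre T[:,1,1] = [-18, -12, 18] gives a = [3, 2, -3] (primitive direction); the mode-2 fibre T[1,:,1] = [-18, -9, -18] gives b = [2, 1, 2]; then c[k] = T[1,1,k] / (a[1]·b[1]) = [-18, 0, 18] / 6 = [-3, 0, 3].
Expanding [3, 2, -3] ⊗ [2, 1, 2] ⊗ [-3, 0, 3] reproduces all 27 entries of T, so T = [3, 2, -3] ⊗ [2, 1, 2] ⊗ [-3, 0, 3] and rank(T) ≤ 1.
These bounds meet, so rank(T) = 1.
Check entry T[2,1,3] = 12: (2)·(2)·(3) = 12.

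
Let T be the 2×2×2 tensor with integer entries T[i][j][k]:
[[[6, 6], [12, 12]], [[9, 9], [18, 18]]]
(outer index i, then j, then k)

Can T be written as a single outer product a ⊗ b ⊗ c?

The mode-1 fibre T[:,0,0] = [6, 9] gives a = [2, 3] (primitive direction); the mode-2 fibre T[0,:,0] = [6, 12] gives b = [1, 2]; then c[k] = T[0,0,k] / (a[0]·b[0]) = [6, 6] / 2 = [3, 3].
Expanding [2, 3] ⊗ [1, 2] ⊗ [3, 3] reproduces all 8 entries of T, so T = [2, 3] ⊗ [1, 2] ⊗ [3, 3] and rank(T) ≤ 1.
Equivalently every frontal slice T[:,:,k] is c[k] times the rank-1 matrix [2, 3] ⊗ [1, 2]. So T has rank 1 (it is nonzero).

Yes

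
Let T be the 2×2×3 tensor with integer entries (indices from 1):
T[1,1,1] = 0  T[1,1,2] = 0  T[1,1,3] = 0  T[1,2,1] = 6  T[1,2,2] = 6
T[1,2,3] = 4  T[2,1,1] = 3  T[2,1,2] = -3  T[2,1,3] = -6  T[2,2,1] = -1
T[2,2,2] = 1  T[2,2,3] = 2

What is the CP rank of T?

2

Lower bound: the mode-3 unfolding of T (rows indexed by k, columns by (i,j) = (1,1), (1,2), (2,1), (2,2)) is [[0, 6, 3, -1], [0, 6, -3, 1], [0, 4, -6, 2]].
There the 2×2 minor on rows k ∈ {1, 2}, columns (i,j) ∈ {(1,2), (2,1)} is det [[6, 3], [6, -3]] = -36 ≠ 0, so this unfolding has rank ≥ 2; CP rank is at least every unfolding rank, so rank(T) ≥ 2. (Unfolding ranks only ever bound the CP rank from below — rank(T) can be strictly larger than all of them — so the matching upper bound has to come from an explicit 2-term decomposition.)
Upper bound — finding two terms. Write S_k = T[:,:,k] for the frontal slices: S₁ = [[0, 6], [3, -1]], S₂ = [[0, 6], [-3, 1]], S₃ = [[0, 4], [-6, 2]].
If T = a₁ (x) b₁ (x) c₁ + a₂ (x) b₂ (x) c₂ then each S_k = c₁[k]·a₁b₁ᵀ + c₂[k]·a₂b₂ᵀ. S₁ and S₂ are linearly independent, so a₁b₁ᵀ and a₂b₂ᵀ must span the same plane of matrices: they are the rank-1 matrices of the form x·S₁ + y·S₂.
det(x·S₁ + y·S₂) is −18·x² + 18·y² = (-18)·(x − y)(x + y), vanishing at (x:y) = (1:1) and (1:-1).
M₁ = S₁ + S₂ = [[0, 12], [0, 0]] = 12·(1, 0)(0, 1)ᵀ and M₂ = S₁ − S₂ = [[0, 0], [6, -2]] = 2·(0, 1)(3, -1)ᵀ, so take a₁ = (1, 0), b₁ = (0, 1), a₂ = (0, 1), b₂ = (3, -1).
Each slice is an integer combination of E₁ = a₁b₁ᵀ and E₂ = a₂b₂ᵀ: S₁ = 6·E₁ + E₂, S₂ = 6·E₁ − E₂, S₃ = 4·E₁ − 2·E₂; reading off coefficients, c₁ = (6, 6, 4) and c₂ = (1, -1, -2).
Hence T = (1, 0) (x) (0, 1) (x) (6, 6, 4) + (0, 1) (x) (3, -1) (x) (1, -1, -2), so rank(T) ≤ 2.
These bounds meet, so rank(T) = 2.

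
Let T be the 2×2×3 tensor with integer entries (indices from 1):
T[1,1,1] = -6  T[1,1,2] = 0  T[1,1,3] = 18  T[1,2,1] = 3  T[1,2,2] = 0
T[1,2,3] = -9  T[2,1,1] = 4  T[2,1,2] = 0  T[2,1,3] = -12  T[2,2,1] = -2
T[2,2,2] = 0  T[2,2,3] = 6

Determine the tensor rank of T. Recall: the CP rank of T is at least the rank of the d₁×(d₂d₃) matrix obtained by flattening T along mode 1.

Lower bound: T ≠ 0 (e.g. T[1,1,1] = -6), so rank(T) ≥ 1.
Upper bound: if T = a (x) b (x) c then every fibre of T is a multiple of the corresponding factor, so read the factors off the fibres through the nonzero entry T[1,1,1] = -6.
The mode-1 fibre T[:,1,1] = [-6, 4] gives a = [3, -2] (primitive direction); the mode-2 fibre T[1,:,1] = [-6, 3] gives b = [2, -1]; then c[k] = T[1,1,k] / (a[1]·b[1]) = [-6, 0, 18] / 6 = [-1, 0, 3].
Expanding [3, -2] (x) [2, -1] (x) [-1, 0, 3] reproduces all 12 entries of T, so T = [3, -2] (x) [2, -1] (x) [-1, 0, 3] and rank(T) ≤ 1.
These bounds meet, so rank(T) = 1.
Check entry T[2,2,1] = -2: (-2)·(-1)·(-1) = -2.

1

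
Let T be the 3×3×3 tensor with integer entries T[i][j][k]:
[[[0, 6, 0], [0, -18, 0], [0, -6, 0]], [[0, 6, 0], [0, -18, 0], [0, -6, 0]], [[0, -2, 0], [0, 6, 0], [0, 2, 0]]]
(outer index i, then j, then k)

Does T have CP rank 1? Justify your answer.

If T = a ⊗ b ⊗ c then every fibre of T is a multiple of the corresponding factor, so read the factors off the fibres through the nonzero entry T[0,0,1] = 6.
The mode-1 fibre T[:,0,1] = [6, 6, -2] gives a = [3, 3, -1] (primitive direction); the mode-2 fibre T[0,:,1] = [6, -18, -6] gives b = [1, -3, -1]; then c[k] = T[0,0,k] / (a[0]·b[0]) = [0, 6, 0] / 3 = [0, 2, 0].
Expanding [3, 3, -1] ⊗ [1, -3, -1] ⊗ [0, 2, 0] reproduces all 27 entries of T, so T = [3, 3, -1] ⊗ [1, -3, -1] ⊗ [0, 2, 0] and rank(T) ≤ 1.
Equivalently every frontal slice T[:,:,k] is c[k] times the rank-1 matrix [3, 3, -1] ⊗ [1, -3, -1]. So T has rank 1 (it is nonzero).

Yes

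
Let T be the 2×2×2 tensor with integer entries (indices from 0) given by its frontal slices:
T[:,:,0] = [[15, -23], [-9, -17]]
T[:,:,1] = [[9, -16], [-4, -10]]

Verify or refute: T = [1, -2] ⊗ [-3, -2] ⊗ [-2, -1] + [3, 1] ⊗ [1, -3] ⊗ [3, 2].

Yes

Reconstruct entrywise from the claimed factors. For example, T[1,0,1] = -4 and Σₗ aₗ[1]bₗ[0]cₗ[1] = (-2)·(-3)·(-1) + (1)·(1)·(2) = -4; checking all 8 entries, every one matches. The claim holds.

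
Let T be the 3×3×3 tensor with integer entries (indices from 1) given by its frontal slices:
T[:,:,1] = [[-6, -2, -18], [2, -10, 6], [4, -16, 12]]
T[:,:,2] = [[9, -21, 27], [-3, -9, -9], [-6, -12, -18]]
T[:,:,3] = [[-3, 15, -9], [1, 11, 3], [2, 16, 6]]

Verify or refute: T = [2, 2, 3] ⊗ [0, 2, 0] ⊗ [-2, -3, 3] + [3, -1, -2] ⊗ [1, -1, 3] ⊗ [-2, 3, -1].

Yes

Reconstruct entrywise from the claimed factors. For example, T[2,3,1] = 6 and Σₗ aₗ[2]bₗ[3]cₗ[1] = (2)·(0)·(-2) + (-1)·(3)·(-2) = 6; checking all 27 entries, every one matches. The claim holds.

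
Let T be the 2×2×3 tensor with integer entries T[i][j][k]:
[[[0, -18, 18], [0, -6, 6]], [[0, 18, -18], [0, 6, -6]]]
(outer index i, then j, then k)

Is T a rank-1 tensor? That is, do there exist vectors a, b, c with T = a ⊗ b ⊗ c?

Yes

If T = a ⊗ b ⊗ c then every fibre of T is a multiple of the corresponding factor, so read the factors off the fibres through the nonzero entry T[0,0,1] = -18.
The mode-1 fibre T[:,0,1] = [-18, 18] gives a = [1, -1] (primitive direction); the mode-2 fibre T[0,:,1] = [-18, -6] gives b = [3, 1]; then c[k] = T[0,0,k] / (a[0]·b[0]) = [0, -18, 18] / 3 = [0, -6, 6].
Expanding [1, -1] ⊗ [3, 1] ⊗ [0, -6, 6] reproduces all 12 entries of T, so T = [1, -1] ⊗ [3, 1] ⊗ [0, -6, 6] and rank(T) ≤ 1.
Equivalently every frontal slice T[:,:,k] is c[k] times the rank-1 matrix [1, -1] ⊗ [3, 1]. So T has rank 1 (it is nonzero).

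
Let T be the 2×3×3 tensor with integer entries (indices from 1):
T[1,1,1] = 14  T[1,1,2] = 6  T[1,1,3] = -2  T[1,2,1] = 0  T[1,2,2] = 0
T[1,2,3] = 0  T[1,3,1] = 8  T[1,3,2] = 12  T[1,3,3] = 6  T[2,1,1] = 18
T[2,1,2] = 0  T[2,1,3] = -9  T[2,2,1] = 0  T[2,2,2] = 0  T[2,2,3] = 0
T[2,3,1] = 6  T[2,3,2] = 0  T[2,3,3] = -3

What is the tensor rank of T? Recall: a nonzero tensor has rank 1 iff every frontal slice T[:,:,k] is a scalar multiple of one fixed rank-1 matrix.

2

Lower bound: the mode-3 unfolding of T (rows indexed by k, columns by (i,j) = (1,1), (1,2), (1,3), (2,1), (2,2), (2,3)) is [[14, 0, 8, 18, 0, 6], [6, 0, 12, 0, 0, 0], [-2, 0, 6, -9, 0, -3]].
There the 2×2 minor on rows k ∈ {1, 2}, columns (i,j) ∈ {(1,1), (1,3)} is det [[14, 8], [6, 12]] = 120 ≠ 0, so this unfolding has rank ≥ 2; CP rank is at least every unfolding rank, so rank(T) ≥ 2. (Flattening ranks never certify an upper bound on CP rank; for that we must actually write T with 2 rank-1 terms.)
Upper bound — finding two terms. Write S_k = T[:,:,k] for the frontal slices: S₁ = [[14, 0, 8], [18, 0, 6]], S₂ = [[6, 0, 12], [0, 0, 0]], S₃ = [[-2, 0, 6], [-9, 0, -3]].
If T = a₁ ⊗ b₁ ⊗ c₁ + a₂ ⊗ b₂ ⊗ c₂ then each S_k = c₁[k]·a₁b₁ᵀ + c₂[k]·a₂b₂ᵀ. S₁ and S₂ are linearly independent, so a₁b₁ᵀ and a₂b₂ᵀ must span the same plane of matrices: they are the rank-1 matrices of the form x·S₁ + y·S₂.
The 2×2 minor of x·S₁ + y·S₂ on rows {1,2}, columns {1,3} is −60·x² − 180·xy = (-60)·(x + 3·y)(x), vanishing at (x:y) = (3:-1) and (0:1).
M₁ = 3·S₁ − S₂ = [[36, 0, 12], [54, 0, 18]] = 6·[2, 3][3, 0, 1]ᵀ and M₂ = S₂ = [[6, 0, 12], [0, 0, 0]] = 6·[1, 0][1, 0, 2]ᵀ, so take a₁ = [2, 3], b₁ = [3, 0, 1], a₂ = [1, 0], b₂ = [1, 0, 2].
Each slice is an integer combination of E₁ = a₁b₁ᵀ and E₂ = a₂b₂ᵀ: S₁ = 2·E₁ + 2·E₂, S₂ = 6·E₂, S₃ = −E₁ + 4·E₂; reading off coefficients, c₁ = [2, 0, -1] and c₂ = [2, 6, 4].
Hence T = [2, 3] ⊗ [3, 0, 1] ⊗ [2, 0, -1] + [1, 0] ⊗ [1, 0, 2] ⊗ [2, 6, 4], so rank(T) ≤ 2.
These bounds meet, so rank(T) = 2.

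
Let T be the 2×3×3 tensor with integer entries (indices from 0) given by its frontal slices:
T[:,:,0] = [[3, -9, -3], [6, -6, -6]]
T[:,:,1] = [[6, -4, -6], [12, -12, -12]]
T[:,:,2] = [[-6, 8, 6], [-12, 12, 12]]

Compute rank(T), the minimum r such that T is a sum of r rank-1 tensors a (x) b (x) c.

Lower bound: in the mode-3 unfolding of T (rows indexed by k, columns by (i,j)) the 2×2 minor on rows k ∈ {0, 1}, columns (i,j) ∈ {(0,0), (0,1)} is det [[3, -9], [6, -4]] = 42 ≠ 0, so that unfolding has rank ≥ 2 and hence rank(T) ≥ 2 (CP rank is at least every unfolding rank, though it can be larger).
Upper bound: with S_k = T[:,:,k], the two rank-1 terms a₁b₁ᵀ, a₂b₂ᵀ are the rank-1 members of the pencil x·S₀ + y·S₁.
The 2×2 minor of x·S₀ + y·S₁ on rows {0,1}, columns {0,1} is 36·x² + 60·xy − 24·y² = 12·(x + 2·y)(3·x − y), vanishing at (x:y) = (2:-1) and (1:3).
M₁ = 2·S₀ − S₁ = [[0, -14, 0], [0, 0, 0]] = (-14)·(1, 0)(0, 1, 0)ᵀ and M₂ = S₀ + 3·S₁ = [[21, -21, -21], [42, -42, -42]] = 21·(1, 2)(1, -1, -1)ᵀ, so take a₁ = (1, 0), b₁ = (0, 1, 0), a₂ = (1, 2), b₂ = (1, -1, -1).
Each slice is an integer combination of E₁ = a₁b₁ᵀ and E₂ = a₂b₂ᵀ: S₀ = −6·E₁ + 3·E₂, S₁ = 2·E₁ + 6·E₂, S₂ = 2·E₁ − 6·E₂; reading off coefficients, c₁ = (-6, 2, 2) and c₂ = (3, 6, -6).
Hence T = (1, 0) (x) (0, 1, 0) (x) (-6, 2, 2) + (1, 2) (x) (1, -1, -1) (x) (3, 6, -6), so rank(T) ≤ 2.
These bounds meet, so rank(T) = 2.

2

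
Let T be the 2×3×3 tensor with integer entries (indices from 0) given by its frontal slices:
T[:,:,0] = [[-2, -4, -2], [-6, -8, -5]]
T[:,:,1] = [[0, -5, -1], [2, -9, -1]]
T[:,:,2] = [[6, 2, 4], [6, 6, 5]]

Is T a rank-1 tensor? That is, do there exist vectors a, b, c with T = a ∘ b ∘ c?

The mode-3 unfolding of T (rows indexed by k, columns by (i,j) = (0,0), (0,1), (0,2), (1,0), (1,1), (1,2)) is [[-2, -4, -2, -6, -8, -5], [0, -5, -1, 2, -9, -1], [6, 2, 4, 6, 6, 5]].
There the 3×3 minor on rows k ∈ {0, 1, 2}, columns (i,j) ∈ {(0,0), (0,1), (1,0)} is det [[-2, -4, -6], [0, -5, 2], [6, 2, 6]] = -160 ≠ 0, so this unfolding has rank ≥ 3; CP rank is at least every unfolding rank, so rank(T) ≥ 3.
In particular rank(T) ≥ 3 > 1, so T is not rank-1.

No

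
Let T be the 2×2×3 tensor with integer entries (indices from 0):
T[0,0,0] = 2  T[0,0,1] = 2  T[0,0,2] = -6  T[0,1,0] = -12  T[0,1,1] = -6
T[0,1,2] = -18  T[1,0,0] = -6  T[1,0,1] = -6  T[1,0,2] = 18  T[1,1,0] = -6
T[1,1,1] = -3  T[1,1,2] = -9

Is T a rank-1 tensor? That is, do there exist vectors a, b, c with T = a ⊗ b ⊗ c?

No

The mode-3 unfolding of T (rows indexed by k, columns by (i,j) = (0,0), (0,1), (1,0), (1,1)) is [[2, -12, -6, -6], [2, -6, -6, -3], [-6, -18, 18, -9]].
There the 2×2 minor on rows k ∈ {0, 1}, columns (i,j) ∈ {(0,0), (0,1)} is det [[2, -12], [2, -6]] = 12 ≠ 0, so this unfolding has rank ≥ 2; CP rank is at least every unfolding rank, so rank(T) ≥ 2.
In particular rank(T) ≥ 2 > 1, so T is not rank-1.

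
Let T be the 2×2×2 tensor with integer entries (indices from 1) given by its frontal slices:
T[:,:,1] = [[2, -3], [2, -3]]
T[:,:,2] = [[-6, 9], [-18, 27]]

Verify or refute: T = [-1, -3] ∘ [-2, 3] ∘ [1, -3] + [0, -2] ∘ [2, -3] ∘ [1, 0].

Yes

Reconstruct entrywise from the claimed factors. For example, T[1,2,2] = 9 and Σₗ aₗ[1]bₗ[2]cₗ[2] = (-1)·(3)·(-3) + (0)·(-3)·(0) = 9; checking all 8 entries, every one matches. The claim holds.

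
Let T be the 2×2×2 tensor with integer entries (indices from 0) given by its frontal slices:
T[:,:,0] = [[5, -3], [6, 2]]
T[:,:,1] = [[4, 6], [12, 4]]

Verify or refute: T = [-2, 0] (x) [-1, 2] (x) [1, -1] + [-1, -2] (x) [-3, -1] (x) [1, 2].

Reconstruct entrywise from the claimed factors. For example, T[0,1,1] = 6 and Σₗ aₗ[0]bₗ[1]cₗ[1] = (-2)·(2)·(-1) + (-1)·(-1)·(2) = 6; checking all 8 entries, every one matches. The claim holds.

Yes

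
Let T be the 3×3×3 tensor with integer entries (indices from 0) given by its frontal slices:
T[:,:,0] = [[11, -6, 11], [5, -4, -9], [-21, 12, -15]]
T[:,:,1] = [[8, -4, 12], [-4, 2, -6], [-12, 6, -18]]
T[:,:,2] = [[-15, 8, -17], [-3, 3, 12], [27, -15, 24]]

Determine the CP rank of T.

Lower bound: the mode-3 unfolding of T (rows indexed by k, columns by (i,j) = (0,0), (0,1), (0,2), (1,0), (1,1), (1,2), (2,0), (2,1), (2,2)) is [[11, -6, 11, 5, -4, -9, -21, 12, -15], [8, -4, 12, -4, 2, -6, -12, 6, -18], [-15, 8, -17, -3, 3, 12, 27, -15, 24]].
There the 2×2 minor on rows k ∈ {0, 1}, columns (i,j) ∈ {(0,0), (0,1)} is det [[11, -6], [8, -4]] = 4 ≠ 0, so this unfolding has rank ≥ 2; CP rank is at least every unfolding rank, so rank(T) ≥ 2. (Unfolding ranks only ever bound the CP rank from below — rank(T) can be strictly larger than all of them — so the matching upper bound has to come from an explicit 2-term decomposition.)
Upper bound — finding two terms. Write S_k = T[:,:,k] for the frontal slices: S₀ = [[11, -6, 11], [5, -4, -9], [-21, 12, -15]], S₁ = [[8, -4, 12], [-4, 2, -6], [-12, 6, -18]], S₂ = [[-15, 8, -17], [-3, 3, 12], [27, -15, 24]].
If T = a₁ ⊗ b₁ ⊗ c₁ + a₂ ⊗ b₂ ⊗ c₂ then each S_k = c₁[k]·a₁b₁ᵀ + c₂[k]·a₂b₂ᵀ. S₀ and S₁ are linearly independent, so a₁b₁ᵀ and a₂b₂ᵀ must span the same plane of matrices: they are the rank-1 matrices of the form x·S₀ + y·S₁.
The 2×2 minor of x·S₀ + y·S₁ on rows {0,1}, columns {0,1} is −14·x² − 14·xy = (-14)·(x + y)(x), vanishing at (x:y) = (1:-1) and (0:1).
M₁ = S₀ − S₁ = [[3, -2, -1], [9, -6, -3], [-9, 6, 3]] = [1, 3, -3][3, -2, -1]ᵀ and M₂ = S₁ = [[8, -4, 12], [-4, 2, -6], [-12, 6, -18]] = 2·[2, -1, -3][2, -1, 3]ᵀ, so take a₁ = [1, 3, -3], b₁ = [3, -2, -1], a₂ = [2, -1, -3], b₂ = [2, -1, 3].
Each slice is an integer combination of E₁ = a₁b₁ᵀ and E₂ = a₂b₂ᵀ: S₀ = E₁ + 2·E₂, S₁ = 2·E₂, S₂ = −E₁ − 3·E₂; reading off coefficients, c₁ = [1, 0, -1] and c₂ = [2, 2, -3].
Hence T = [1, 3, -3] ⊗ [3, -2, -1] ⊗ [1, 0, -1] + [2, -1, -3] ⊗ [2, -1, 3] ⊗ [2, 2, -3], so rank(T) ≤ 2.
These bounds meet, so rank(T) = 2.
Check entry T[2,1,1] = 6: (-3)·(-2)·(0) + (-3)·(-1)·(2) = 6.

2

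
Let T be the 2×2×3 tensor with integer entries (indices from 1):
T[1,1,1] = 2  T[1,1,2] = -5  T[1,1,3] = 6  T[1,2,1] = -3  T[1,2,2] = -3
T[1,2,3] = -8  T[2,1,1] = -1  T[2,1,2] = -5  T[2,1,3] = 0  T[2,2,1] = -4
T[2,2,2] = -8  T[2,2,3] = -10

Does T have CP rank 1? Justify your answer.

The mode-3 unfolding of T (rows indexed by k, columns by (i,j) = (1,1), (1,2), (2,1), (2,2)) is [[2, -3, -1, -4], [-5, -3, -5, -8], [6, -8, 0, -10]].
There the 3×3 minor on rows k ∈ {1, 2, 3}, columns (i,j) ∈ {(1,1), (1,2), (2,1)} is det [[2, -3, -1], [-5, -3, -5], [6, -8, 0]] = -48 ≠ 0, so this unfolding has rank ≥ 3; CP rank is at least every unfolding rank, so rank(T) ≥ 3.
In particular rank(T) ≥ 3 > 1, so T is not rank-1.

No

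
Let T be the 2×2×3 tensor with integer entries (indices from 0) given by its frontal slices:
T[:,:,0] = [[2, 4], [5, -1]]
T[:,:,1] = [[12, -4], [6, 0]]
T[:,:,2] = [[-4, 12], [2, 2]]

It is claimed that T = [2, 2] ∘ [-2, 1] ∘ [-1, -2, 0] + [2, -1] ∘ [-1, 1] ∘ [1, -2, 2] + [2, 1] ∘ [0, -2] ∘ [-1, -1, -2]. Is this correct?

Yes

Reconstruct entrywise from the claimed factors. For example, T[1,1,0] = -1 and Σₗ aₗ[1]bₗ[1]cₗ[0] = (2)·(1)·(-1) + (-1)·(1)·(1) + (1)·(-2)·(-1) = -1; checking all 12 entries, every one matches. The claim holds.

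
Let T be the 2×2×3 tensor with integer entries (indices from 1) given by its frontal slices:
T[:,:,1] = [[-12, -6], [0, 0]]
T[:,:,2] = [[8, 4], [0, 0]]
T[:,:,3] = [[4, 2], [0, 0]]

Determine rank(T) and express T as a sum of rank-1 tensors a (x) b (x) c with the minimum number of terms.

Lower bound: T ≠ 0 (e.g. T[1,1,1] = -12), so rank(T) ≥ 1.
Upper bound: if T = a (x) b (x) c then every fibre of T is a multiple of the corresponding factor, so read the factors off the fibres through the nonzero entry T[1,1,1] = -12.
The mode-1 fibre T[:,1,1] = [-12, 0] gives a = [1, 0] (primitive direction); the mode-2 fibre T[1,:,1] = [-12, -6] gives b = [2, 1]; then c[k] = T[1,1,k] / (a[1]·b[1]) = [-12, 8, 4] / 2 = [-6, 4, 2].
Expanding [1, 0] (x) [2, 1] (x) [-6, 4, 2] reproduces all 12 entries of T, so T = [1, 0] (x) [2, 1] (x) [-6, 4, 2] and rank(T) ≤ 1.
These bounds meet, so rank(T) = 1.
Check entry T[1,2,2] = 4: (1)·(1)·(4) = 4.

rank(T) = 1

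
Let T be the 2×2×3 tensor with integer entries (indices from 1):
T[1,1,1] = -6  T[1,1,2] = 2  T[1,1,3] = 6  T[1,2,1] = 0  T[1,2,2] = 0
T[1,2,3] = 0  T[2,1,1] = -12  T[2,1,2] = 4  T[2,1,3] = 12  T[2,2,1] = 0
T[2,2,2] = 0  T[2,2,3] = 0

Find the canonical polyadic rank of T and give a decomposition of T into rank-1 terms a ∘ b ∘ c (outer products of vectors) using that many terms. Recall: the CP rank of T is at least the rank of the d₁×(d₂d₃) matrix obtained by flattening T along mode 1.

rank(T) = 1

Lower bound: T ≠ 0 (e.g. T[1,1,1] = -6), so rank(T) ≥ 1.
Upper bound: if T = a ∘ b ∘ c then every fibre of T is a multiple of the corresponding factor, so read the factors off the fibres through the nonzero entry T[1,1,1] = -6.
The mode-1 fibre T[:,1,1] = [-6, -12] gives a = [1, 2] (primitive direction); the mode-2 fibre T[1,:,1] = [-6, 0] gives b = [1, 0]; then c[k] = T[1,1,k] / (a[1]·b[1]) = [-6, 2, 6] / 1 = [-6, 2, 6].
Expanding [1, 2] ∘ [1, 0] ∘ [-6, 2, 6] reproduces all 12 entries of T, so T = [1, 2] ∘ [1, 0] ∘ [-6, 2, 6] and rank(T) ≤ 1.
These bounds meet, so rank(T) = 1.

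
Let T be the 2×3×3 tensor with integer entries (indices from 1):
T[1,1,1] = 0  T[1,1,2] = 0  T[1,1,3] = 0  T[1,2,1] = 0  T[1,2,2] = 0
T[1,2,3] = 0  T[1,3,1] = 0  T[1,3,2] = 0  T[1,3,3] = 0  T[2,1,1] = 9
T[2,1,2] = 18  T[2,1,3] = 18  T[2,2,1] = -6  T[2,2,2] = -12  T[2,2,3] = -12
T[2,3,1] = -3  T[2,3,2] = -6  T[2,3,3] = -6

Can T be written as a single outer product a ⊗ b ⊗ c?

Yes

If T = a ⊗ b ⊗ c then every fibre of T is a multiple of the corresponding factor, so read the factors off the fibres through the nonzero entry T[2,1,1] = 9.
The mode-1 fibre T[:,1,1] = [0, 9] gives a = [0, 1] (primitive direction); the mode-2 fibre T[2,:,1] = [9, -6, -3] gives b = [3, -2, -1]; then c[k] = T[2,1,k] / (a[2]·b[1]) = [9, 18, 18] / 3 = [3, 6, 6].
Expanding [0, 1] ⊗ [3, -2, -1] ⊗ [3, 6, 6] reproduces all 18 entries of T, so T = [0, 1] ⊗ [3, -2, -1] ⊗ [3, 6, 6] and rank(T) ≤ 1.
Equivalently every frontal slice T[:,:,k] is c[k] times the rank-1 matrix [0, 1] ⊗ [3, -2, -1]. So T has rank 1 (it is nonzero).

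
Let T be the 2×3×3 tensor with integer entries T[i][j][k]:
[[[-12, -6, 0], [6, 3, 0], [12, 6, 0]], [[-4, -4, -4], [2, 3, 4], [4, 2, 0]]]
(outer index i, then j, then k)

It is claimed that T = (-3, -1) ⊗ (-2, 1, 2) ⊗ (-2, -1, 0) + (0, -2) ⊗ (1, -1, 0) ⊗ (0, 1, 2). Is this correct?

Reconstruct entrywise from the claimed factors. For example, T[1,2,1] = 2 and Σₗ aₗ[1]bₗ[2]cₗ[1] = (-1)·(2)·(-1) + (-2)·(0)·(1) = 2; checking all 18 entries, every one matches. The claim holds.

Yes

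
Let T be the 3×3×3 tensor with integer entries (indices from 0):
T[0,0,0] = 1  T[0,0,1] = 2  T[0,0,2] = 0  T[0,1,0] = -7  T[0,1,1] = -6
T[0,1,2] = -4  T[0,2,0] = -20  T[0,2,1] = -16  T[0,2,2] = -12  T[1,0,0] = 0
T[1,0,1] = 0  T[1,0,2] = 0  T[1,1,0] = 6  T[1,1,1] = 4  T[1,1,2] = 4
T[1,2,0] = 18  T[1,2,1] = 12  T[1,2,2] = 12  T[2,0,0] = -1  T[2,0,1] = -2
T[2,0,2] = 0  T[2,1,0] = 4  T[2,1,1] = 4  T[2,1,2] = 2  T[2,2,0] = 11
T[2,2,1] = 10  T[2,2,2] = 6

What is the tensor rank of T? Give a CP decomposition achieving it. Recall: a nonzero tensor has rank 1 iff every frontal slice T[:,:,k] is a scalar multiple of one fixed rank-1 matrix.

Lower bound: the mode-3 unfolding of T (rows indexed by k, columns by (i,j) = (0,0), (0,1), (0,2), (1,0), (1,1), (1,2), (2,0), (2,1), (2,2)) is [[1, -7, -20, 0, 6, 18, -1, 4, 11], [2, -6, -16, 0, 4, 12, -2, 4, 10], [0, -4, -12, 0, 4, 12, 0, 2, 6]].
There the 2×2 minor on rows k ∈ {0, 1}, columns (i,j) ∈ {(0,0), (0,1)} is det [[1, -7], [2, -6]] = 8 ≠ 0, so this unfolding has rank ≥ 2; CP rank is at least every unfolding rank, so rank(T) ≥ 2. (Flattening ranks never certify an upper bound on CP rank; for that we must actually write T with 2 rank-1 terms.)
Upper bound — finding two terms. Write S_k = T[:,:,k] for the frontal slices: S₀ = [[1, -7, -20], [0, 6, 18], [-1, 4, 11]], S₁ = [[2, -6, -16], [0, 4, 12], [-2, 4, 10]], S₂ = [[0, -4, -12], [0, 4, 12], [0, 2, 6]].
If T = a₁ ⊗ b₁ ⊗ c₁ + a₂ ⊗ b₂ ⊗ c₂ then each S_k = c₁[k]·a₁b₁ᵀ + c₂[k]·a₂b₂ᵀ. S₀ and S₁ are linearly independent, so a₁b₁ᵀ and a₂b₂ᵀ must span the same plane of matrices: they are the rank-1 matrices of the form x·S₀ + y·S₁.
The 2×2 minor of x·S₀ + y·S₁ on rows {0,1}, columns {0,1} is 6·x² + 16·xy + 8·y² = 2·(x + 2·y)(3·x + 2·y), vanishing at (x:y) = (2:-1) and (2:-3).
M₁ = 2·S₀ − S₁ = [[0, -8, -24], [0, 8, 24], [0, 4, 12]] = (-4)·[2, -2, -1][0, 1, 3]ᵀ and M₂ = 2·S₀ − 3·S₁ = [[-4, 4, 8], [0, 0, 0], [4, -4, -8]] = (-4)·[1, 0, -1][1, -1, -2]ᵀ, so take a₁ = [2, -2, -1], b₁ = [0, 1, 3], a₂ = [1, 0, -1], b₂ = [1, -1, -2].
Each slice is an integer combination of E₁ = a₁b₁ᵀ and E₂ = a₂b₂ᵀ: S₀ = −3·E₁ + E₂, S₁ = −2·E₁ + 2·E₂, S₂ = −2·E₁; reading off coefficients, c₁ = [-3, -2, -2] and c₂ = [1, 2, 0].
Hence T = [2, -2, -1] ⊗ [0, 1, 3] ⊗ [-3, -2, -2] + [1, 0, -1] ⊗ [1, -1, -2] ⊗ [1, 2, 0], so rank(T) ≤ 2.
These bounds meet, so rank(T) = 2.

rank(T) = 2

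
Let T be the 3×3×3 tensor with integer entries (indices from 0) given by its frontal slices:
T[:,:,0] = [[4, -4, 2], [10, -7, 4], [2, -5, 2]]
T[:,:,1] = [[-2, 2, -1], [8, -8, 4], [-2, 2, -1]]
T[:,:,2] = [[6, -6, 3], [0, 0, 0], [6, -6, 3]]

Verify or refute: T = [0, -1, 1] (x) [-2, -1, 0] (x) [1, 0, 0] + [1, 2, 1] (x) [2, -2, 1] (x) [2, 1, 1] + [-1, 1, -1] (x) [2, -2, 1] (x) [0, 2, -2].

Reconstruct entrywise from the claimed factors. For example, T[1,2,2] = 0 and Σₗ aₗ[1]bₗ[2]cₗ[2] = (-1)·(0)·(0) + (2)·(1)·(1) + (1)·(1)·(-2) = 0; checking all 27 entries, every one matches. The claim holds.

Yes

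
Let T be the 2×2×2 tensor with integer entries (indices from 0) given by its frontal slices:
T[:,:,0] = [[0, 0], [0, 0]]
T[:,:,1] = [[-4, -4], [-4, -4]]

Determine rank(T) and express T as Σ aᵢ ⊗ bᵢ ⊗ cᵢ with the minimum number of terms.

rank(T) = 1

Lower bound: T ≠ 0 (e.g. T[0,0,1] = -4), so rank(T) ≥ 1.
Upper bound: if T = a ⊗ b ⊗ c then every fibre of T is a multiple of the corresponding factor, so read the factors off the fibres through the nonzero entry T[0,0,1] = -4.
The mode-1 fibre T[:,0,1] = [-4, -4] gives a = (1, 1) (primitive direction); the mode-2 fibre T[0,:,1] = [-4, -4] gives b = (1, 1); then c[k] = T[0,0,k] / (a[0]·b[0]) = [0, -4] / 1 = (0, -4).
Expanding (1, 1) ⊗ (1, 1) ⊗ (0, -4) reproduces all 8 entries of T, so T = (1, 1) ⊗ (1, 1) ⊗ (0, -4) and rank(T) ≤ 1.
These bounds meet, so rank(T) = 1.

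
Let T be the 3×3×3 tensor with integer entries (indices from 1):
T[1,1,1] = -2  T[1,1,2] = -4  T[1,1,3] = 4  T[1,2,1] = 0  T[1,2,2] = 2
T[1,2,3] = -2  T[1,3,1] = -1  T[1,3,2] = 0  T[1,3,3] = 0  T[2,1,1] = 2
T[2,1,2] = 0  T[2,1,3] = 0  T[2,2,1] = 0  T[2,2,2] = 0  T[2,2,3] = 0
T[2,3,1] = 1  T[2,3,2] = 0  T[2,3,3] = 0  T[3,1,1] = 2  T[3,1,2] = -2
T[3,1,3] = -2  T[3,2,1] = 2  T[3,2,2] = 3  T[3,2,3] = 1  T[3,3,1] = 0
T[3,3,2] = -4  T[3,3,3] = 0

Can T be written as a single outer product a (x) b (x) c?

No

The mode-1 unfolding of T (rows indexed by i, columns by (j,k) = (1,1), (1,2), (1,3), (2,1), (2,2), (2,3), (3,1), (3,2), (3,3)) is [[-2, -4, 4, 0, 2, -2, -1, 0, 0], [2, 0, 0, 0, 0, 0, 1, 0, 0], [2, -2, -2, 2, 3, 1, 0, -4, 0]].
There the 3×3 minor on rows i ∈ {1, 2, 3}, columns (j,k) ∈ {(1,1), (1,2), (1,3)} is det [[-2, -4, 4], [2, 0, 0], [2, -2, -2]] = -32 ≠ 0, so this unfolding has rank ≥ 3; CP rank is at least every unfolding rank, so rank(T) ≥ 3.
In particular rank(T) ≥ 3 > 1, so T is not rank-1.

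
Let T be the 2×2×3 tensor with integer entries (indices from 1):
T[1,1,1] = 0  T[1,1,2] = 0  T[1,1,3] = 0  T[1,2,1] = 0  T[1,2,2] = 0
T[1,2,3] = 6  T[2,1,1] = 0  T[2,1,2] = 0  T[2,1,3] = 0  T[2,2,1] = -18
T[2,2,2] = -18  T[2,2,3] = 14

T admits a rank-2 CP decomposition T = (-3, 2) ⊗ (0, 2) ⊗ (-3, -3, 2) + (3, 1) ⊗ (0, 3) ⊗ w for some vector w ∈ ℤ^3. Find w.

w = (-2, -2, 2)

Subtract the known terms from T to get the rank-1 residual R = (3, 1) ⊗ (0, 3) ⊗ w, so R[i,j,k] = a[i]·b[j]·w[k]. Pick indices with nonzero a[1]·b[2] = (3)·(3) = 9. Only the fibre through (1,2,·) is needed: R[1,2,:] = T[1,2,:] − Σₗ aₗ[1]bₗ[2]cₗ = [0, 0, 6] − (-3)·(2)·(-3, -3, 2) = [-18, -18, 18]. Then w[k] = R[1,2,k] / 9 for each k, giving w = [-18, -18, 18] / 9 = (-2, -2, 2).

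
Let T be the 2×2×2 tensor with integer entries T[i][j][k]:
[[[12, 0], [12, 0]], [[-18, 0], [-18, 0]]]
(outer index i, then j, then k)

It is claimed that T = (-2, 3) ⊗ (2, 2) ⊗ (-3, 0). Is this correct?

Yes

Reconstruct entrywise from the claimed factors. For example, T[1,0,1] = 0 and Σₗ aₗ[1]bₗ[0]cₗ[1] = (3)·(2)·(0) = 0; checking all 8 entries, every one matches. The claim holds.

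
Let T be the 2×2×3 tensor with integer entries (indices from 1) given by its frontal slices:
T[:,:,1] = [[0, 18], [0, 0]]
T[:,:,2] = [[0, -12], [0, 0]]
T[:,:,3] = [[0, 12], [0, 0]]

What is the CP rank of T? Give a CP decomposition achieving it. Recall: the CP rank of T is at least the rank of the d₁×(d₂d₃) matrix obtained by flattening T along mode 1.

Lower bound: T ≠ 0 (e.g. T[1,2,1] = 18), so rank(T) ≥ 1.
Upper bound: if T = a ⊗ b ⊗ c then every fibre of T is a multiple of the corresponding factor, so read the factors off the fibres through the nonzero entry T[1,2,1] = 18.
The mode-1 fibre T[:,2,1] = [18, 0] gives a = [1, 0] (primitive direction); the mode-2 fibre T[1,:,1] = [0, 18] gives b = [0, 1]; then c[k] = T[1,2,k] / (a[1]·b[2]) = [18, -12, 12] / 1 = [18, -12, 12].
Expanding [1, 0] ⊗ [0, 1] ⊗ [18, -12, 12] reproduces all 12 entries of T, so T = [1, 0] ⊗ [0, 1] ⊗ [18, -12, 12] and rank(T) ≤ 1.
These bounds meet, so rank(T) = 1.

rank(T) = 1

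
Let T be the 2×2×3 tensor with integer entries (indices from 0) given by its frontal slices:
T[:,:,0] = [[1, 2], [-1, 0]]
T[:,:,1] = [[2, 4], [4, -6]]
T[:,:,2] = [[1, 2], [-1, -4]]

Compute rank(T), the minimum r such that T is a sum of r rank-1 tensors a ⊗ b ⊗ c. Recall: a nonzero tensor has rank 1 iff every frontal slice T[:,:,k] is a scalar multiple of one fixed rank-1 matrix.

3

Lower bound: the mode-3 unfolding of T (rows indexed by k, columns by (i,j) = (0,0), (0,1), (1,0), (1,1)) is [[1, 2, -1, 0], [2, 4, 4, -6], [1, 2, -1, -4]].
There the 3×3 minor on rows k ∈ {0, 1, 2}, columns (i,j) ∈ {(0,0), (1,0), (1,1)} is det [[1, -1, 0], [2, 4, -6], [1, -1, -4]] = -24 ≠ 0, so this unfolding has rank ≥ 3; CP rank is at least every unfolding rank, so rank(T) ≥ 3. (This is only a lower bound: in general the CP rank may exceed every unfolding rank, so we still need to exhibit 3 rank-1 terms summing to T.)
Upper bound: T is a sum of 3 rank-1 terms, T = (0, 1) ⊗ (1, -1) ⊗ (-4, -2, 4) + (0, 1) ⊗ (2, -1) ⊗ (2, 4, -2) + (1, -1) ⊗ (1, 2) ⊗ (1, 2, 1) (written with every a and b primitive with positive leading entry and the scale carried by c; CP decompositions are not unique, and this one is verified by expanding entrywise), so rank(T) ≤ 3.
These bounds meet, so rank(T) = 3.
Check entry T[0,0,0] = 1: (0)·(1)·(-4) + (0)·(2)·(2) + (1)·(1)·(1) = 1.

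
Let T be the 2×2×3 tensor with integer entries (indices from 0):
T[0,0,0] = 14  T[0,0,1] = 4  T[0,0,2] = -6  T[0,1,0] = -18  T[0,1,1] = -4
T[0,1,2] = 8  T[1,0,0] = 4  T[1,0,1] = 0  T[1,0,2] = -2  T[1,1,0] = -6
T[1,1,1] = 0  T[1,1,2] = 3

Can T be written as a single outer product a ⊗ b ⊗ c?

The mode-2 unfolding of T (rows indexed by j, columns by (i,k) = (0,0), (0,1), (0,2), (1,0), (1,1), (1,2)) is [[14, 4, -6, 4, 0, -2], [-18, -4, 8, -6, 0, 3]].
There the 2×2 minor on rows j ∈ {0, 1}, columns (i,k) ∈ {(0,0), (0,1)} is det [[14, 4], [-18, -4]] = 16 ≠ 0, so this unfolding has rank ≥ 2; CP rank is at least every unfolding rank, so rank(T) ≥ 2.
In particular rank(T) ≥ 2 > 1, so T is not rank-1.

No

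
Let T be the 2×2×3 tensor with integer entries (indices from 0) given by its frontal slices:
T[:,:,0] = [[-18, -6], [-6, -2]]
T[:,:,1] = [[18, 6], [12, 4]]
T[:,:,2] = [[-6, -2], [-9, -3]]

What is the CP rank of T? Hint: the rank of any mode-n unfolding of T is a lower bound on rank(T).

Lower bound: the mode-1 unfolding of T (rows indexed by i, columns by (j,k) = (0,0), (0,1), (0,2), (1,0), (1,1), (1,2)) is [[-18, 18, -6, -6, 6, -2], [-6, 12, -9, -2, 4, -3]].
There the 2×2 minor on rows i ∈ {0, 1}, columns (j,k) ∈ {(0,0), (0,1)} is det [[-18, 18], [-6, 12]] = -108 ≠ 0, so this unfolding has rank ≥ 2; CP rank is at least every unfolding rank, so rank(T) ≥ 2. (Flattening ranks never certify an upper bound on CP rank; for that we must actually write T with 2 rank-1 terms.)
Upper bound — finding two terms. Every mode-2 slice of T is a multiple of one matrix: T[:,j,:] = b[j]·M with b = (3, 1) and M = [[-6, 6, -2], [-2, 4, -3]] (rows indexed by i, columns by k). So it suffices to write M as a sum of two rank-1 matrices.
Splitting M by its rows (i = 0, 1), M = (1, 0)(-6, 6, -2)ᵀ + (0, 1)(-2, 4, -3)ᵀ.
Hence T = (1, 0) ⊗ (3, 1) ⊗ (-6, 6, -2) + (0, 1) ⊗ (3, 1) ⊗ (-2, 4, -3), so rank(T) ≤ 2.
These bounds meet, so rank(T) = 2.

2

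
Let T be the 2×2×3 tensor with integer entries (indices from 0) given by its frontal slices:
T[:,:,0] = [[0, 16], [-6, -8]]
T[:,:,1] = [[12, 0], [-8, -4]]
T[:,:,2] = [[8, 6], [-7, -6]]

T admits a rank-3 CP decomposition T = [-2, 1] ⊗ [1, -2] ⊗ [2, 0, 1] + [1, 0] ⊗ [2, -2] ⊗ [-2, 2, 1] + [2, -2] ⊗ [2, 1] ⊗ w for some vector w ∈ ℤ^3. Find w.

Subtract the known terms from T to get the rank-1 residual R = [2, -2] ⊗ [2, 1] ⊗ w, so R[i,j,k] = a[i]·b[j]·w[k]. Pick indices with nonzero a[0]·b[0] = (2)·(2) = 4. Only the fibre through (0,0,·) is needed: R[0,0,:] = T[0,0,:] − Σₗ aₗ[0]bₗ[0]cₗ = [0, 12, 8] − (-2)·(1)·[2, 0, 1] − (1)·(2)·[-2, 2, 1] = [8, 8, 8]. Then w[k] = R[0,0,k] / 4 for each k, giving w = [8, 8, 8] / 4 = [2, 2, 2].

w = [2, 2, 2]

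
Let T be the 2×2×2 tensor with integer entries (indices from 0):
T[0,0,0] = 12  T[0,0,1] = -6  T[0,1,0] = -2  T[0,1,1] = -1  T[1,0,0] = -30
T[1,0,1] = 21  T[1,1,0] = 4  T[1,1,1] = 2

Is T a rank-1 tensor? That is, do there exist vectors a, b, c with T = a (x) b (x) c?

The mode-2 unfolding of T (rows indexed by j, columns by (i,k) = (0,0), (0,1), (1,0), (1,1)) is [[12, -6, -30, 21], [-2, -1, 4, 2]].
There the 2×2 minor on rows j ∈ {0, 1}, columns (i,k) ∈ {(0,0), (0,1)} is det [[12, -6], [-2, -1]] = -24 ≠ 0, so this unfolding has rank ≥ 2; CP rank is at least every unfolding rank, so rank(T) ≥ 2.
In particular rank(T) ≥ 2 > 1, so T is not rank-1.

No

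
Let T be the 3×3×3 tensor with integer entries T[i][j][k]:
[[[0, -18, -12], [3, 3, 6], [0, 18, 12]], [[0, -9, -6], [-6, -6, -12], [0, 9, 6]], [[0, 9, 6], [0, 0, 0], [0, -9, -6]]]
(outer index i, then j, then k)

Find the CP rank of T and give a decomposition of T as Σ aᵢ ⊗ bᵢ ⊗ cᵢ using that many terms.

rank(T) = 2

Lower bound: the mode-3 unfolding of T (rows indexed by k, columns by (i,j) = (0,0), (0,1), (0,2), (1,0), (1,1), (1,2), (2,0), (2,1), (2,2)) is [[0, 3, 0, 0, -6, 0, 0, 0, 0], [-18, 3, 18, -9, -6, 9, 9, 0, -9], [-12, 6, 12, -6, -12, 6, 6, 0, -6]].
There the 2×2 minor on rows k ∈ {0, 1}, columns (i,j) ∈ {(0,0), (0,1)} is det [[0, 3], [-18, 3]] = 54 ≠ 0, so this unfolding has rank ≥ 2; CP rank is at least every unfolding rank, so rank(T) ≥ 2. (This is only a lower bound: in general the CP rank may exceed every unfolding rank, so we still need to exhibit 2 rank-1 terms summing to T.)
Upper bound — finding two terms. Write S_k = T[:,:,k] for the frontal slices: S₀ = [[0, 3, 0], [0, -6, 0], [0, 0, 0]], S₁ = [[-18, 3, 18], [-9, -6, 9], [9, 0, -9]], S₂ = [[-12, 6, 12], [-6, -12, 6], [6, 0, -6]].
If T = a₁ ⊗ b₁ ⊗ c₁ + a₂ ⊗ b₂ ⊗ c₂ then each S_k = c₁[k]·a₁b₁ᵀ + c₂[k]·a₂b₂ᵀ. S₀ and S₁ are linearly independent, so a₁b₁ᵀ and a₂b₂ᵀ must span the same plane of matrices: they are the rank-1 matrices of the form x·S₀ + y·S₁.
The 2×2 minor of x·S₀ + y·S₁ on rows {0,1}, columns {0,1} is 135·xy + 135·y² = 135·(y)(x + y), vanishing at (x:y) = (1:0) and (1:-1).
M₁ = S₀ = [[0, 3, 0], [0, -6, 0], [0, 0, 0]] = 3·[1, -2, 0][0, 1, 0]ᵀ and M₂ = S₀ − S₁ = [[18, 0, -18], [9, 0, -9], [-9, 0, 9]] = 9·[2, 1, -1][1, 0, -1]ᵀ, so take a₁ = [1, -2, 0], b₁ = [0, 1, 0], a₂ = [2, 1, -1], b₂ = [1, 0, -1].
Each slice is an integer combination of E₁ = a₁b₁ᵀ and E₂ = a₂b₂ᵀ: S₀ = 3·E₁, S₁ = 3·E₁ − 9·E₂, S₂ = 6·E₁ − 6·E₂; reading off coefficients, c₁ = [3, 3, 6] and c₂ = [0, -9, -6].
Hence T = [1, -2, 0] ⊗ [0, 1, 0] ⊗ [3, 3, 6] + [2, 1, -1] ⊗ [1, 0, -1] ⊗ [0, -9, -6], so rank(T) ≤ 2.
These bounds meet, so rank(T) = 2.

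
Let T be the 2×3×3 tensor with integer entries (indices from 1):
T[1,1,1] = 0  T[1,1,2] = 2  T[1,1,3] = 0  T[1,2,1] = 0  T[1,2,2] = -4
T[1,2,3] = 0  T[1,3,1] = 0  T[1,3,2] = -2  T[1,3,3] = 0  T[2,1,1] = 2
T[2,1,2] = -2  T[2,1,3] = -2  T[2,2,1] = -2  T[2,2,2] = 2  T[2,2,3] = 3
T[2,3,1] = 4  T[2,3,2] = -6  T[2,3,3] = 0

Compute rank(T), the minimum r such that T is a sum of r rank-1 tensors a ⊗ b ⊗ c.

Lower bound: in the mode-2 unfolding of T (rows indexed by j, columns by (i,k)) the 3×3 minor on rows j ∈ {1, 2, 3}, columns (i,k) ∈ {(1,2), (2,1), (2,2)} is det [[2, 2, -2], [-4, -2, 2], [-2, 4, -6]] = -8 ≠ 0, so that unfolding has rank ≥ 3 and hence rank(T) ≥ 3 (CP rank is at least every unfolding rank, though it can be larger).
Upper bound: T is a sum of 3 rank-1 terms, T = [0, 1] ⊗ [1, -2, -2] ⊗ [0, 2, -1] + [0, 1] ⊗ [1, -1, 2] ⊗ [2, -2, -1] + [1, -1] ⊗ [1, -2, -1] ⊗ [0, 2, 0] (written with every a and b primitive with positive leading entry and the scale carried by c; CP decompositions are not unique, and this one is verified by expanding entrywise), so rank(T) ≤ 3.
These bounds meet, so rank(T) = 3.

3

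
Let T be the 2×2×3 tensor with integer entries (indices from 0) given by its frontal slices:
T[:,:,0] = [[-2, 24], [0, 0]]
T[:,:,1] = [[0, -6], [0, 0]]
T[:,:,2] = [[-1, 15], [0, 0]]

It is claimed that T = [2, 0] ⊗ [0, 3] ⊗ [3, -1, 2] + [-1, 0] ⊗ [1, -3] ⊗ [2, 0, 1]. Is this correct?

Yes

Reconstruct entrywise from the claimed factors. For example, T[0,0,1] = 0 and Σₗ aₗ[0]bₗ[0]cₗ[1] = (2)·(0)·(-1) + (-1)·(1)·(0) = 0; checking all 12 entries, every one matches. The claim holds.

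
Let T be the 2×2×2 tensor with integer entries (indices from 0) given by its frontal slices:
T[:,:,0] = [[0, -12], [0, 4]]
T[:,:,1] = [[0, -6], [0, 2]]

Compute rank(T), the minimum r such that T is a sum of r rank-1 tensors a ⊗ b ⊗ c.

1

Lower bound: T ≠ 0 (e.g. T[0,1,0] = -12), so rank(T) ≥ 1.
Upper bound: if T = a ⊗ b ⊗ c then every fibre of T is a multiple of the corresponding factor, so read the factors off the fibres through the nonzero entry T[0,1,0] = -12.
The mode-1 fibre T[:,1,0] = [-12, 4] gives a = [3, -1] (primitive direction); the mode-2 fibre T[0,:,0] = [0, -12] gives b = [0, 1]; then c[k] = T[0,1,k] / (a[0]·b[1]) = [-12, -6] / 3 = [-4, -2].
Expanding [3, -1] ⊗ [0, 1] ⊗ [-4, -2] reproduces all 8 entries of T, so T = [3, -1] ⊗ [0, 1] ⊗ [-4, -2] and rank(T) ≤ 1.
These bounds meet, so rank(T) = 1.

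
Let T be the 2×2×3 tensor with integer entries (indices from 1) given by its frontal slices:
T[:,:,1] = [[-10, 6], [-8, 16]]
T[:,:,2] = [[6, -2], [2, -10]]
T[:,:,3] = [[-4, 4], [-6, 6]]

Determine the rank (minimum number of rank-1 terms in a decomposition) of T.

Lower bound: in the mode-2 unfolding of T (rows indexed by j, columns by (i,k)) the 2×2 minor on rows j ∈ {1, 2}, columns (i,k) ∈ {(1,1), (1,2)} is det [[-10, 6], [6, -2]] = -16 ≠ 0, so that unfolding has rank ≥ 2 and hence rank(T) ≥ 2 (CP rank is at least every unfolding rank, though it can be larger).
Upper bound: with S_k = T[:,:,k], the two rank-1 terms a₁b₁ᵀ, a₂b₂ᵀ are the rank-1 members of the pencil x·S₁ + y·S₂.
det(x·S₁ + y·S₂) is −112·x² + 168·xy − 56·y² = (-56)·(2·x − y)(x − y), vanishing at (x:y) = (1:2) and (1:1).
M₁ = S₁ + 2·S₂ = [[2, 2], [-4, -4]] = 2·[1, -2][1, 1]ᵀ and M₂ = S₁ + S₂ = [[-4, 4], [-6, 6]] = (-2)·[2, 3][1, -1]ᵀ, so take a₁ = [1, -2], b₁ = [1, 1], a₂ = [2, 3], b₂ = [1, -1].
Each slice is an integer combination of E₁ = a₁b₁ᵀ and E₂ = a₂b₂ᵀ: S₁ = −2·E₁ − 4·E₂, S₂ = 2·E₁ + 2·E₂, S₃ = −2·E₂; reading off coefficients, c₁ = [-2, 2, 0] and c₂ = [-4, 2, -2].
Hence T = [1, -2] ⊗ [1, 1] ⊗ [-2, 2, 0] + [2, 3] ⊗ [1, -1] ⊗ [-4, 2, -2], so rank(T) ≤ 2.
These bounds meet, so rank(T) = 2.

2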